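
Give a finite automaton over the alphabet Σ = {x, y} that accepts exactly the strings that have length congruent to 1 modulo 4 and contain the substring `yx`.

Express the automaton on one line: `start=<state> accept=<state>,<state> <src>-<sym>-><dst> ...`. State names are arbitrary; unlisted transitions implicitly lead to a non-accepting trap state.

Run two small machines in parallel and take their product. One (4 states) tracks the input length modulo 4; the other (3 states) tracks whether and how much of `yx` has been seen. Each combined state is a pair, one component from each; accept when both components accept.
With 12 states:
          x    y  
>  q0     q1   q2 
   q1     q3   q4 
   q2     q5   q4 
   q3     q6   q7 
   q4     q8   q7 
   q5     q8   q8 
   q6     q0   q9 
   q7    q10   q9 
   q8    q10  q10 
   q9    q11   q2 
   q10   q11  q11 
 * q11    q5   q5 
(> = start, * = accepting)

start=q0 accept=q11 q0-x->q1 q0-y->q2 q1-x->q3 q1-y->q4 q2-x->q5 q2-y->q4 q3-x->q6 q3-y->q7 q4-x->q8 q4-y->q7 q5-x->q8 q5-y->q8 q6-x->q0 q6-y->q9 q7-x->q10 q7-y->q9 q8-x->q10 q8-y->q10 q9-x->q11 q9-y->q2 q10-x->q11 q10-y->q11 q11-x->q5 q11-y->q5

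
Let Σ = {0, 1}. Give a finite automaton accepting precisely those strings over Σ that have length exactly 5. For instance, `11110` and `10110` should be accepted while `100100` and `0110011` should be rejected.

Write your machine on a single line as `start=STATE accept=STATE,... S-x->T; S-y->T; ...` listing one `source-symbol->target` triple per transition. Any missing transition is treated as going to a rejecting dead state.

start=q0; accept=q5; q0-0->q1; q0-1->q1; q1-0->q2; q1-1->q2; q2-0->q3; q2-1->q3; q3-0->q4; q3-1->q4; q4-0->q5; q4-1->q5; q5-0->q6; q5-1->q6; q6-0->q6; q6-1->q6

We only need to distinguish lengths 0, 1, …, 5, and '>5'. Chain q0 → q1 → q2 → q3 → q4 → q5 → q6 on every symbol, with q6 looping. Accepting states: {q5}.
A 7-state machine:
        0   1  
>  q0   q1  q1 
   q1   q2  q2 
   q2   q3  q3 
   q3   q4  q4 
   q4   q5  q5 
 * q5   q6  q6 
   q6   q6  q6 
(> = start, * = accepting)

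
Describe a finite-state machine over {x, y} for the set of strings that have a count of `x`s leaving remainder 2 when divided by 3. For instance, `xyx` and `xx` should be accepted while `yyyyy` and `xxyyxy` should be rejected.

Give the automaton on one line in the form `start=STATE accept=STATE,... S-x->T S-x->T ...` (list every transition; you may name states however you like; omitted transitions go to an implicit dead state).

start=q0 accept=q2 q0-x->q1 q0-y->q0 q1-x->q2 q1-y->q1 q2-x->q0 q2-y->q2

The only thing that matters is how many `x`s have appeared, reduced mod 3. Use one state per residue: q0 for 0, …, q2 for 2. Reading `x` moves to the next residue; anything else stays put. q2 is accepting.
        x   y  
>  q0   q1  q0 
   q1   q2  q1 
 * q2   q0  q2 
(> = start, * = accepting)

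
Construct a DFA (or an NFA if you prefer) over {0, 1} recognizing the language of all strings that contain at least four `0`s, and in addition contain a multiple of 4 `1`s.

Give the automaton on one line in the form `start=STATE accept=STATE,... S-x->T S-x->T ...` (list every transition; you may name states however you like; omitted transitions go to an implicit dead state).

start=A accept=K A-0->B A-1->C B-0->D B-1->E C-0->E C-1->F D-0->G D-1->H E-0->H E-1->I F-0->I F-1->J G-0->K G-1->L H-0->L H-1->M I-0->M I-1->N J-0->N J-1->A K-0->K K-1->O L-0->O L-1->P M-0->P M-1->Q N-0->Q N-1->B O-0->O O-1->R P-0->R P-1->S Q-0->S Q-1->D R-0->R R-1->T S-0->T S-1->G T-0->T T-1->K

Run two small machines in parallel and take their product. The first has 6 states tracking the count of `0`s, saturating at 5; the second has 4 states tracking the count of `1`s modulo 4. A product state is a pair (one from each), accepting exactly when both do. After merging equivalent states the machine shrinks.
With 20 states:
       0  1 
>  A   B  C 
   B   D  E 
   C   E  F 
   D   G  H 
   E   H  I 
   F   I  J 
   G   K  L 
   H   L  M 
   I   M  N 
   J   N  A 
 * K   K  O 
   L   O  P 
   M   P  Q 
   N   Q  B 
   O   O  R 
   P   R  S 
   Q   S  D 
   R   R  T 
   S   T  G 
   T   T  K 
(> = start, * = accepting)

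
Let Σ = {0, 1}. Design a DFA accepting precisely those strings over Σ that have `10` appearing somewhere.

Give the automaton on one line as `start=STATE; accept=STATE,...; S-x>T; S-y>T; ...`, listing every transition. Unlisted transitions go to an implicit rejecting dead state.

States q0..q1 record the length of the longest prefix of `10` that matches the current input suffix. Reaching q2 means `10` has been seen, and we stay there forever. Accept from q2.
A 3-state machine:
        0   1  
>  q0   q0  q1 
   q1   q2  q1 
 * q2   q2  q2 
(> = start, * = accepting)

start=q0; accept=q2; q0-0>q0; q0-1>q1; q1-0>q2; q1-1>q1; q2-0>q2; q2-1>q2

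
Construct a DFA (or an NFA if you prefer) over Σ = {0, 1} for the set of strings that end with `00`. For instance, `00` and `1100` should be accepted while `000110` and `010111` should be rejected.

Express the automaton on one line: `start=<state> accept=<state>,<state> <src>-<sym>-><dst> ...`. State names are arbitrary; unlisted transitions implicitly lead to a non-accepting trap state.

start=s0 accept=s2 s0-0->s1 s0-1->s0 s1-0->s2 s1-1->s0 s2-0->s2 s2-1->s0

Remember how much of `00` the current input suffix matches. State s0 means no match yet; s1 means the last symbol is `0`; s2 means the last 2 symbols are `00`. Only s2 accepts. On a mismatch, fall back to the longest proper suffix that is still a prefix of `00`.
        0   1  
>  s0   s1  s0 
   s1   s2  s0 
 * s2   s2  s0 
(> = start, * = accepting)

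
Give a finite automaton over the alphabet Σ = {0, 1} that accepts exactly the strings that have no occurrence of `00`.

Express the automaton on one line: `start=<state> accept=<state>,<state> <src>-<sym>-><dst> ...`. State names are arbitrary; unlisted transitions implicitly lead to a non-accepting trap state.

start=S0 accept=S0,S1 S0-0->S1 S0-1->S0 S1-0->S2 S1-1->S0 S2-0->S2 S2-1->S2

This is the complement of 'contains `00`'. Use the same substring-matching states — S0 through S2 holding how much of `00` has just been matched — but flip the accepting set: everything except the trap S2 accepts.
With 3 states:
        0   1  
>* S0   S1  S0 
 * S1   S2  S0 
   S2   S2  S2 
(> = start, * = accepting)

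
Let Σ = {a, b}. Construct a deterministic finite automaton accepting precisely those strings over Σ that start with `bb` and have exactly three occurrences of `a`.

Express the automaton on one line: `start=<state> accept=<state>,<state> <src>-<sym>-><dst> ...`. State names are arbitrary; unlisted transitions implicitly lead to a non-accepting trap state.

start=S0 accept=S6 S0-a->S1 S0-b->S2 S1-a->S1 S1-b->S1 S2-a->S1 S2-b->S3 S3-a->S4 S3-b->S3 S4-a->S5 S4-b->S4 S5-a->S6 S5-b->S5 S6-a->S1 S6-b->S6

Run two small machines in parallel and take their product. The first has 4 states tracking whether the input so far still matches the prefix `bb`; the second has 5 states tracking the count of `a`s, saturating at 4. A product state is a pair (one from each), accepting exactly when both do. Minimizing collapses redundant product states.
With 7 states:
        a   b  
>  S0   S1  S2 
   S1   S1  S1 
   S2   S1  S3 
   S3   S4  S3 
   S4   S5  S4 
   S5   S6  S5 
 * S6   S1  S6 
(> = start, * = accepting)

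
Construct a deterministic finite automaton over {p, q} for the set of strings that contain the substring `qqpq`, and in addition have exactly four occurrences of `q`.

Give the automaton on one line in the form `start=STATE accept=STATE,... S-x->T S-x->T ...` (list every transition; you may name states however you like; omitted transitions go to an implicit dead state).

start=A accept=K A-p->A A-q->B B-p->C B-q->D C-p->C C-q->E D-p->F D-q->G E-p->H E-q->G F-p->H F-q->I G-p->J G-q->H H-p->H H-q->H I-p->I I-q->K J-p->H J-q->K K-p->K K-q->H

Run two small machines in parallel and take their product. One (5 states) tracks whether and how much of `qqpq` has been seen; the other (6 states) tracks the count of `q`s, saturating at 5. Each combined state is a pair, one component from each; accept when both components accept. Equivalent product states are then merged.
With 11 states:
       p  q 
>  A   A  B 
   B   C  D 
   C   C  E 
   D   F  G 
   E   H  G 
   F   H  I 
   G   J  H 
   H   H  H 
   I   I  K 
   J   H  K 
 * K   K  H 
(> = start, * = accepting)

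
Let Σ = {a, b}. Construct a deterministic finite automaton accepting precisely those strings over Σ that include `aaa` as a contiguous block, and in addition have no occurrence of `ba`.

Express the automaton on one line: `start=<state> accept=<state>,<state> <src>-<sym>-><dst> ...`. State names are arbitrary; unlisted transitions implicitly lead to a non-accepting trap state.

Run two small machines in parallel and take their product. The first has 4 states tracking whether and how much of `aaa` has been seen; the second has 3 states tracking partial matches of the forbidden pattern `ba`. A product state is a pair (one from each), accepting exactly when both do. Minimizing collapses redundant product states.
A 6-state machine:
        a   b  
>  q0   q1  q2 
   q1   q3  q2 
   q2   q2  q2 
   q3   q4  q2 
 * q4   q4  q5 
 * q5   q2  q5 
(> = start, * = accepting)

start=q0 accept=q4,q5 q0-a->q1 q0-b->q2 q1-a->q3 q1-b->q2 q2-a->q2 q2-b->q2 q3-a->q4 q3-b->q2 q4-a->q4 q4-b->q5 q5-a->q2 q5-b->q5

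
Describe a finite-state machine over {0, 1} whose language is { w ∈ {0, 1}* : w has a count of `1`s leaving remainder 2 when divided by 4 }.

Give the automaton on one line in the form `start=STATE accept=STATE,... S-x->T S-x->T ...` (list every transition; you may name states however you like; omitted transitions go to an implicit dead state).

The only thing that matters is how many `1`s have appeared, reduced mod 4. Use one state per residue: A for 0, …, D for 3. Reading `1` moves to the next residue; anything else stays put. C is accepting.
A 4-state machine:
       0  1 
>  A   A  B 
   B   B  C 
 * C   C  D 
   D   D  A 
(> = start, * = accepting)

start=A accept=C A-0->A A-1->B B-0->B B-1->C C-0->C C-1->D D-0->D D-1->A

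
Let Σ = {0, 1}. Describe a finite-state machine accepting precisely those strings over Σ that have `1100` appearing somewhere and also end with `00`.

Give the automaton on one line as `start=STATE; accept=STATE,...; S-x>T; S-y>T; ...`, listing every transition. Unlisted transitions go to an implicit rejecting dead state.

Handle the two conditions separately and then intersect. The first has 5 states tracking whether and how much of `1100` has been seen; the second has 3 states tracking how much of the suffix `00` has currently been matched. A product state is a pair (one from each), accepting exactly when both do.
9 states suffice.
        0   1  
>  S0   S1  S2 
   S1   S3  S2 
   S2   S1  S4 
   S3   S3  S2 
   S4   S5  S4 
   S5   S6  S2 
 * S6   S6  S7 
   S7   S8  S7 
   S8   S6  S7 
(> = start, * = accepting)

start=S0; accept=S6; S0-0>S1; S0-1>S2; S1-0>S3; S1-1>S2; S2-0>S1; S2-1>S4; S3-0>S3; S3-1>S2; S4-0>S5; S4-1>S4; S5-0>S6; S5-1>S2; S6-0>S6; S6-1>S7; S7-0>S8; S7-1>S7; S8-0>S6; S8-1>S7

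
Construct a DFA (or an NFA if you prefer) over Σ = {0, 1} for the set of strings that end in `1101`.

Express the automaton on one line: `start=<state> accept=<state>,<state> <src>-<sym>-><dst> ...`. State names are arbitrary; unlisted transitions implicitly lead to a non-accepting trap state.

Remember how much of `1101` the current input suffix matches. State s0 means no match yet; s1 means the last symbol is `1`; s2 means the last 2 symbols are `11`; s3 means the last 3 symbols are `110`; s4 means the last 4 symbols are `1101`. Only s4 accepts. On a mismatch, fall back to the longest proper suffix that is still a prefix of `1101`.
A 5-state machine:
        0   1  
>  s0   s0  s1 
   s1   s0  s2 
   s2   s3  s2 
   s3   s0  s4 
 * s4   s0  s2 
(> = start, * = accepting)

start=s0 accept=s4 s0-0->s0 s0-1->s1 s1-0->s0 s1-1->s2 s2-0->s3 s2-1->s2 s3-0->s0 s3-1->s4 s4-0->s0 s4-1->s2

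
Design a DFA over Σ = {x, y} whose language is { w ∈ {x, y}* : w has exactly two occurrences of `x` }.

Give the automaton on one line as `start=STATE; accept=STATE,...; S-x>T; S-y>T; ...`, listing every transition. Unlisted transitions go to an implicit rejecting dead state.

start=S0; accept=S2; S0-x>S1; S0-y>S0; S1-x>S2; S1-y>S1; S2-x>S3; S2-y>S2; S3-x>S3; S3-y>S3

Count `x`s, saturating at 3: states S0 through S2 mean 0 through 2 `x`s seen; S3 means more than 2. Each `x` increments (capped at S3); other symbols loop. Accept from {S2}.
With 4 states:
        x   y  
>  S0   S1  S0 
   S1   S2  S1 
 * S2   S3  S2 
   S3   S3  S3 
(> = start, * = accepting)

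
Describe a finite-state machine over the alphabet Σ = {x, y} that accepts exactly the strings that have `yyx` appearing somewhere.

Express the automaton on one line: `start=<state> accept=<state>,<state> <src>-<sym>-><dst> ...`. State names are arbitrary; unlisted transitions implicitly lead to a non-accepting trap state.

start=q0 accept=q3 q0-x->q0 q0-y->q1 q1-x->q0 q1-y->q2 q2-x->q3 q2-y->q2 q3-x->q3 q3-y->q3

States q0..q2 record the length of the longest prefix of `yyx` that matches the current input suffix. Reaching q3 means `yyx` has been seen, and we stay there forever. Accept from q3.
With 4 states:
        x   y  
>  q0   q0  q1 
   q1   q0  q2 
   q2   q3  q2 
 * q3   q3  q3 
(> = start, * = accepting)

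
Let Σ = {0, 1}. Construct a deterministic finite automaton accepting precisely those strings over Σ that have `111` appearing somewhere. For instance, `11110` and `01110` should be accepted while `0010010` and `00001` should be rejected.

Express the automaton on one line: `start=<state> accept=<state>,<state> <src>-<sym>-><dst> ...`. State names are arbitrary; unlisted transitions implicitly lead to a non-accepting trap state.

Track how much of `111` has been matched so far: state q0 is no progress, q3 is the absorbing accept state reached once `111` has occurred. Intermediate states record partial matches; on a mismatch, fall back to the longest reusable overlap.
With 4 states:
        0   1  
>  q0   q0  q1 
   q1   q0  q2 
   q2   q0  q3 
 * q3   q3  q3 
(> = start, * = accepting)

start=q0 accept=q3 q0-0->q0 q0-1->q1 q1-0->q0 q1-1->q2 q2-0->q0 q2-1->q3 q3-0->q3 q3-1->q3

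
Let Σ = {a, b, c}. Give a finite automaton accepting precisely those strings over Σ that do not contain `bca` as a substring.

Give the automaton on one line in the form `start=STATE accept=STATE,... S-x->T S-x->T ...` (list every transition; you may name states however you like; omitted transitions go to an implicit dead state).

Track partial matches of the forbidden pattern `bca`. State s3 is a dead state reached once `bca` has occurred; every other state accepts. s0 means no part of `bca` is currently matched.
With 4 states:
        a   b   c  
>* s0   s0  s1  s0 
 * s1   s0  s1  s2 
 * s2   s3  s1  s0 
   s3   s3  s3  s3 
(> = start, * = accepting)

start=s0 accept=s0,s1,s2 s0-a->s0 s0-b->s1 s0-c->s0 s1-a->s0 s1-b->s1 s1-c->s2 s2-a->s3 s2-b->s1 s2-c->s0 s3-a->s3 s3-b->s3 s3-c->s3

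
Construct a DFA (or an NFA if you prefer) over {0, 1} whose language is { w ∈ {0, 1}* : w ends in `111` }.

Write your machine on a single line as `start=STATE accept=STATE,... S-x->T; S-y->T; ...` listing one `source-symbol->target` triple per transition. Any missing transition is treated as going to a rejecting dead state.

start=s0; accept=s3; s0-0->s0; s0-1->s1; s1-0->s0; s1-1->s2; s2-0->s0; s2-1->s3; s3-0->s0; s3-1->s3

Let each state record the length of the longest suffix of the input read so far that is also a prefix of `111`. s1 means the last symbol is `1`; s2 means the last 2 symbols are `11`; s3 means the last 3 symbols are `111`. Accept only at s3, where the string currently ends in `111`.
4 states suffice.
        0   1  
>  s0   s0  s1 
   s1   s0  s2 
   s2   s0  s3 
 * s3   s0  s3 
(> = start, * = accepting)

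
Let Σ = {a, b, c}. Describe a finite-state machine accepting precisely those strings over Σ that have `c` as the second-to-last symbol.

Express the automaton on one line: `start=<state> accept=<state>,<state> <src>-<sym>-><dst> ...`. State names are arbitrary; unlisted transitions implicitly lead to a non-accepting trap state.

A DFA must remember the last 2 symbols (since which symbol is second-to-last isn't known until the input ends). Use one state per possible window of the last ≤2 symbols; accept from those whose window starts with `c`.
With 13 states:
          a    b    c  
>  s0     s1   s2   s3 
   s1     s4   s5   s6 
   s2     s7   s8   s9 
   s3    s10  s11  s12 
   s4     s4   s5   s6 
   s5     s7   s8   s9 
   s6    s10  s11  s12 
   s7     s4   s5   s6 
   s8     s7   s8   s9 
   s9    s10  s11  s12 
 * s10    s4   s5   s6 
 * s11    s7   s8   s9 
 * s12   s10  s11  s12 
(> = start, * = accepting)

start=s0 accept=s10,s11,s12 s0-a->s1 s0-b->s2 s0-c->s3 s1-a->s4 s1-b->s5 s1-c->s6 s2-a->s7 s2-b->s8 s2-c->s9 s3-a->s10 s3-b->s11 s3-c->s12 s4-a->s4 s4-b->s5 s4-c->s6 s5-a->s7 s5-b->s8 s5-c->s9 s6-a->s10 s6-b->s11 s6-c->s12 s7-a->s4 s7-b->s5 s7-c->s6 s8-a->s7 s8-b->s8 s8-c->s9 s9-a->s10 s9-b->s11 s9-c->s12 s10-a->s4 s10-b->s5 s10-c->s6 s11-a->s7 s11-b->s8 s11-c->s9 s12-a->s10 s12-b->s11 s12-c->s12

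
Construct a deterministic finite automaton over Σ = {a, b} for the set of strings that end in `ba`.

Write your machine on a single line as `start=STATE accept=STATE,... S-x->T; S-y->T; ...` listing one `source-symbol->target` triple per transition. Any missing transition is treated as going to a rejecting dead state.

Let each state record the length of the longest suffix of the input read so far that is also a prefix of `ba`. q1 means the last symbol is `b`; q2 means the last 2 symbols are `ba`. Accept only at q2, where the string currently ends in `ba`.
3 states suffice.
        a   b  
>  q0   q0  q1 
   q1   q2  q1 
 * q2   q0  q1 
(> = start, * = accepting)

start=q0; accept=q2; q0-a->q0; q0-b->q1; q1-a->q2; q1-b->q1; q2-a->q0; q2-b->q1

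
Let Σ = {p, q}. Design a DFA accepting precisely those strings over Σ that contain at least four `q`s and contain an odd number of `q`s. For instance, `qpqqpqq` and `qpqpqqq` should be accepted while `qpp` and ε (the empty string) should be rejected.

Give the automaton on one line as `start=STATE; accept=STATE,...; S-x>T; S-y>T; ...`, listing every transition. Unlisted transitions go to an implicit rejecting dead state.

Handle the two conditions separately and then intersect. One (6 states) tracks the count of `q`s, saturating at 5; the other (2 states) tracks the count of `q`s modulo 2. Each combined state is a pair, one component from each; accept when both components accept. Minimizing collapses redundant product states.
A 6-state machine:
        p   q  
>  s0   s0  s1 
   s1   s1  s2 
   s2   s2  s3 
   s3   s3  s4 
   s4   s4  s5 
 * s5   s5  s4 
(> = start, * = accepting)

start=s0; accept=s5; s0-p>s0; s0-q>s1; s1-p>s1; s1-q>s2; s2-p>s2; s2-q>s3; s3-p>s3; s3-q>s4; s4-p>s4; s4-q>s5; s5-p>s5; s5-q>s4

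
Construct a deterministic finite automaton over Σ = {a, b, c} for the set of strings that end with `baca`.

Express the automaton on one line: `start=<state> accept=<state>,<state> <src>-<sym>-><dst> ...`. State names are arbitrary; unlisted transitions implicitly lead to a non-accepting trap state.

Remember how much of `baca` the current input suffix matches. State q0 means no match yet; q1 means the last symbol is `b`; q2 means the last 2 symbols are `ba`; q3 means the last 3 symbols are `bac`; q4 means the last 4 symbols are `baca`. Only q4 accepts. On a mismatch, fall back to the longest proper suffix that is still a prefix of `baca`.
A 5-state machine:
        a   b   c  
>  q0   q0  q1  q0 
   q1   q2  q1  q0 
   q2   q0  q1  q3 
   q3   q4  q1  q0 
 * q4   q0  q1  q0 
(> = start, * = accepting)

start=q0 accept=q4 q0-a->q0 q0-b->q1 q0-c->q0 q1-a->q2 q1-b->q1 q1-c->q0 q2-a->q0 q2-b->q1 q2-c->q3 q3-a->q4 q3-b->q1 q3-c->q0 q4-a->q0 q4-b->q1 q4-c->q0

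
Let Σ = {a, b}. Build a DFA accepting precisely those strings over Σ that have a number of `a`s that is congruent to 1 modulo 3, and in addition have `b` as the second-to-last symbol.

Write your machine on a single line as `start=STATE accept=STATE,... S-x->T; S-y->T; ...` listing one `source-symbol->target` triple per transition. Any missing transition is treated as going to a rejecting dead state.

start=q0; accept=q5,q6; q0-a->q1; q0-b->q2; q1-a->q3; q1-b->q4; q2-a->q5; q2-b->q2; q3-a->q0; q3-b->q3; q4-a->q3; q4-b->q6; q5-a->q3; q5-b->q4; q6-a->q3; q6-b->q6

Run two small machines in parallel and take their product. One (3 states) tracks the count of `a`s modulo 3; the other (7 states) tracks the last 2 symbols read. Each combined state is a pair, one component from each; accept when both components accept. Equivalent product states are then merged.
With 7 states:
        a   b  
>  q0   q1  q2 
   q1   q3  q4 
   q2   q5  q2 
   q3   q0  q3 
   q4   q3  q6 
 * q5   q3  q4 
 * q6   q3  q6 
(> = start, * = accepting)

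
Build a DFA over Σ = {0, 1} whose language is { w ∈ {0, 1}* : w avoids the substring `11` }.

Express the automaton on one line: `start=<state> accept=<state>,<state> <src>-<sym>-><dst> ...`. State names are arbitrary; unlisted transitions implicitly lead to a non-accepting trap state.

Track partial matches of the forbidden pattern `11`. State q2 is a dead state reached once `11` has occurred; every other state accepts. q0 means no part of `11` is currently matched.
3 states suffice.
        0   1  
>* q0   q0  q1 
 * q1   q0  q2 
   q2   q2  q2 
(> = start, * = accepting)

start=q0 accept=q0,q1 q0-0->q0 q0-1->q1 q1-0->q0 q1-1->q2 q2-0->q2 q2-1->q2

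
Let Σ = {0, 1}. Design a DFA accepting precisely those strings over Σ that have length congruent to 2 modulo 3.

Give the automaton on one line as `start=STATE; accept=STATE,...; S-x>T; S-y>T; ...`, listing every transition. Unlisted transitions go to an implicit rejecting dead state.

Count input length modulo 3: every symbol advances one step around the cycle q0 → q1 → q2 → q0. Accept at q2.
A 3-state machine:
        0   1  
>  q0   q1  q1 
   q1   q2  q2 
 * q2   q0  q0 
(> = start, * = accepting)

start=q0; accept=q2; q0-0>q1; q0-1>q1; q1-0>q2; q1-1>q2; q2-0>q0; q2-1>q0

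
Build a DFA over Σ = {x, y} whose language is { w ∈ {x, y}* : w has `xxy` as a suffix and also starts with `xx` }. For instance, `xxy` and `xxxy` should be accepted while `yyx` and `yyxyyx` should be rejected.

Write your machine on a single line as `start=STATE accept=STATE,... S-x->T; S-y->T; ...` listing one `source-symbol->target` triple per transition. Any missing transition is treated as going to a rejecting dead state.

Run two small machines in parallel and take their product. One (4 states) tracks how much of the suffix `xxy` has currently been matched; the other (4 states) tracks whether the input so far still matches the prefix `xx`. Each combined state is a pair, one component from each; accept when both components accept. Minimizing collapses redundant product states.
7 states suffice.
        x   y  
>  s0   s1  s2 
   s1   s3  s2 
   s2   s2  s2 
   s3   s3  s4 
 * s4   s5  s6 
   s5   s3  s6 
   s6   s5  s6 
(> = start, * = accepting)

start=s0; accept=s4; s0-x->s1; s0-y->s2; s1-x->s3; s1-y->s2; s2-x->s2; s2-y->s2; s3-x->s3; s3-y->s4; s4-x->s5; s4-y->s6; s5-x->s3; s5-y->s6; s6-x->s5; s6-y->s6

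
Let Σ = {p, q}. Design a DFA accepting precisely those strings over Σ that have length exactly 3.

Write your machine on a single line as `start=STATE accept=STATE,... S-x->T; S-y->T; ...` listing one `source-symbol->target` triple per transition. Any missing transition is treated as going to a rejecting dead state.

We only need to distinguish lengths 0, 1, …, 3, and '>3'. Chain s0 → s1 → s2 → s3 → s4 on every symbol, with s4 looping. Accepting states: {s3}.
        p   q  
>  s0   s1  s1 
   s1   s2  s2 
   s2   s3  s3 
 * s3   s4  s4 
   s4   s4  s4 
(> = start, * = accepting)

start=s0; accept=s3; s0-p->s1; s0-q->s1; s1-p->s2; s1-q->s2; s2-p->s3; s2-q->s3; s3-p->s4; s3-q->s4; s4-p->s4; s4-q->s4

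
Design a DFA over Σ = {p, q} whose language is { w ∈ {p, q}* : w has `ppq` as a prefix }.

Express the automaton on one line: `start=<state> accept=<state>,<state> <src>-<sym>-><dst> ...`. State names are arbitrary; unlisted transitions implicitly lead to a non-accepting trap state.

start=A accept=D A-p->B A-q->E B-p->C B-q->E C-p->E C-q->D D-p->D D-q->D E-p->E E-q->E

Check the first 3 symbols one by one: A through C record how many have matched `ppq` so far; any wrong symbol goes to the dead state E. After all 3 match we enter the accepting sink D.
A 5-state machine:
       p  q 
>  A   B  E 
   B   C  E 
   C   E  D 
 * D   D  D 
   E   E  E 
(> = start, * = accepting)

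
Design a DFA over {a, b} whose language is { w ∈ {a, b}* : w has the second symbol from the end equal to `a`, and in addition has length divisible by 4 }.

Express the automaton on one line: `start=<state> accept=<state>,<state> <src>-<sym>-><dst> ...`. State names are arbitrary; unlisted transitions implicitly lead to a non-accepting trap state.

Handle the two conditions separately and then intersect. One (7 states) tracks the last 2 symbols read; the other (4 states) tracks the input length modulo 4. Each combined state is a pair, one component from each; accept when both components accept. Minimizing collapses redundant product states.
6 states suffice.
        a   b  
>  q0   q1  q1 
   q1   q2  q2 
   q2   q3  q4 
   q3   q5  q5 
   q4   q0  q0 
 * q5   q1  q1 
(> = start, * = accepting)

start=q0 accept=q5 q0-a->q1 q0-b->q1 q1-a->q2 q1-b->q2 q2-a->q3 q2-b->q4 q3-a->q5 q3-b->q5 q4-a->q0 q4-b->q0 q5-a->q1 q5-b->q1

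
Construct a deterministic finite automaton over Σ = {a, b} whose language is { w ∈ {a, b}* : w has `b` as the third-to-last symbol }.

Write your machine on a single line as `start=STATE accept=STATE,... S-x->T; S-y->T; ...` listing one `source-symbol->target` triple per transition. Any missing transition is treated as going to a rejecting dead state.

start=S0; accept=S11,S12,S13,S14; S0-a->S1; S0-b->S2; S1-a->S3; S1-b->S4; S2-a->S5; S2-b->S6; S3-a->S7; S3-b->S8; S4-a->S9; S4-b->S10; S5-a->S11; S5-b->S12; S6-a->S13; S6-b->S14; S7-a->S7; S7-b->S8; S8-a->S9; S8-b->S10; S9-a->S11; S9-b->S12; S10-a->S13; S10-b->S14; S11-a->S7; S11-b->S8; S12-a->S9; S12-b->S10; S13-a->S11; S13-b->S12; S14-a->S13; S14-b->S14

Because acceptance depends on a position counted from the end, the machine has to buffer the most recent 3 symbols. Make each state the string of the last up-to-3 symbols read; on input `x` shift the window left and append `x`. Accept when the buffered window has length 3 and begins with `b`.
          a    b  
>  S0     S1   S2 
   S1     S3   S4 
   S2     S5   S6 
   S3     S7   S8 
   S4     S9  S10 
   S5    S11  S12 
   S6    S13  S14 
   S7     S7   S8 
   S8     S9  S10 
   S9    S11  S12 
   S10   S13  S14 
 * S11    S7   S8 
 * S12    S9  S10 
 * S13   S11  S12 
 * S14   S13  S14 
(> = start, * = accepting)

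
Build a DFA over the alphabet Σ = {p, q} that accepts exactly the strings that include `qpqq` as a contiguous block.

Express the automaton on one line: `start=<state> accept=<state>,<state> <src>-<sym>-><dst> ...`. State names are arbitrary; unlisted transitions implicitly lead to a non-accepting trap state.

Track how much of `qpqq` has been matched so far: state s0 is no progress, s4 is the absorbing accept state reached once `qpqq` has occurred. Intermediate states record partial matches; on a mismatch, fall back to the longest reusable overlap.
A 5-state machine:
        p   q  
>  s0   s0  s1 
   s1   s2  s1 
   s2   s0  s3 
   s3   s2  s4 
 * s4   s4  s4 
(> = start, * = accepting)

start=s0 accept=s4 s0-p->s0 s0-q->s1 s1-p->s2 s1-q->s1 s2-p->s0 s2-q->s3 s3-p->s2 s3-q->s4 s4-p->s4 s4-q->s4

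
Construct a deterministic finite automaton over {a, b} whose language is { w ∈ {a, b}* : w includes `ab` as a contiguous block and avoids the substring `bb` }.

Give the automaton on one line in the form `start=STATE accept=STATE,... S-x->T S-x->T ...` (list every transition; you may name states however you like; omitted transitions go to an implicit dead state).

start=S0 accept=S3,S5 S0-a->S1 S0-b->S2 S1-a->S1 S1-b->S3 S2-a->S1 S2-b->S4 S3-a->S5 S3-b->S4 S4-a->S4 S4-b->S4 S5-a->S5 S5-b->S3

Build one automaton per condition and run them in lockstep. The first has 3 states tracking whether and how much of `ab` has been seen; the second has 3 states tracking partial matches of the forbidden pattern `bb`. A product state is a pair (one from each), accepting exactly when both do. Equivalent product states are then merged.
6 states suffice.
        a   b  
>  S0   S1  S2 
   S1   S1  S3 
   S2   S1  S4 
 * S3   S5  S4 
   S4   S4  S4 
 * S5   S5  S3 
(> = start, * = accepting)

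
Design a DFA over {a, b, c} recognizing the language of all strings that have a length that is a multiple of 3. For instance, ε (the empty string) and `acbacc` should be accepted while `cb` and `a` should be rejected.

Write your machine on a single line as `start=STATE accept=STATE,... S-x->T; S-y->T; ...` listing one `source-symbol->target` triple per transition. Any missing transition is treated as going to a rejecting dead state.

start=S0; accept=S0; S0-a->S1; S0-b->S1; S0-c->S1; S1-a->S2; S1-b->S2; S1-c->S2; S2-a->S0; S2-b->S0; S2-c->S0

Count input length modulo 3: every symbol advances one step around the cycle S0 → S1 → S2 → S0. Accept at S0.
3 states suffice.
        a   b   c  
>* S0   S1  S1  S1 
   S1   S2  S2  S2 
   S2   S0  S0  S0 
(> = start, * = accepting)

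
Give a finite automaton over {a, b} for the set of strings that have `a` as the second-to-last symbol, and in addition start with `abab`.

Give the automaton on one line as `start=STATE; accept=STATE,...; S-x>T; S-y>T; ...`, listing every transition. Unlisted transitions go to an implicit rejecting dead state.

Build one automaton per condition and run them in lockstep. The first has 7 states tracking the last 2 symbols read; the second has 6 states tracking whether the input so far still matches the prefix `abab`. A product state is a pair (one from each), accepting exactly when both do.
With 13 states:
          a    b  
>  S0     S1   S2 
   S1     S3   S4 
   S2     S5   S6 
   S3     S3   S7 
   S4     S8   S6 
   S5     S3   S7 
   S6     S5   S6 
   S7     S5   S6 
   S8     S3   S9 
 * S9    S10  S11 
   S10   S12   S9 
   S11   S10  S11 
 * S12   S12   S9 
(> = start, * = accepting)

start=S0; accept=S9,S12; S0-a>S1; S0-b>S2; S1-a>S3; S1-b>S4; S2-a>S5; S2-b>S6; S3-a>S3; S3-b>S7; S4-a>S8; S4-b>S6; S5-a>S3; S5-b>S7; S6-a>S5; S6-b>S6; S7-a>S5; S7-b>S6; S8-a>S3; S8-b>S9; S9-a>S10; S9-b>S11; S10-a>S12; S10-b>S9; S11-a>S10; S11-b>S11; S12-a>S12; S12-b>S9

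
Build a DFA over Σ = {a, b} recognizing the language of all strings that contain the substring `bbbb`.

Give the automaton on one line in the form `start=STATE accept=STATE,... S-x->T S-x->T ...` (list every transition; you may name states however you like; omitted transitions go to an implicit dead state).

start=s0 accept=s4 s0-a->s0 s0-b->s1 s1-a->s0 s1-b->s2 s2-a->s0 s2-b->s3 s3-a->s0 s3-b->s4 s4-a->s4 s4-b->s4

States s0..s3 record the length of the longest prefix of `bbbb` that matches the current input suffix. Reaching s4 means `bbbb` has been seen, and we stay there forever. Accept from s4.
        a   b  
>  s0   s0  s1 
   s1   s0  s2 
   s2   s0  s3 
   s3   s0  s4 
 * s4   s4  s4 
(> = start, * = accepting)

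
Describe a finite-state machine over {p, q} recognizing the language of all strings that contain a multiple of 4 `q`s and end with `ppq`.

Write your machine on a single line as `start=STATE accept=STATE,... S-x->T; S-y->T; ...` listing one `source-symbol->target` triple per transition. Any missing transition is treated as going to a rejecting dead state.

start=S0; accept=S15; S0-p->S1; S0-q->S2; S1-p->S3; S1-q->S2; S2-p->S4; S2-q->S5; S3-p->S3; S3-q->S6; S4-p->S7; S4-q->S5; S5-p->S8; S5-q->S9; S6-p->S4; S6-q->S5; S7-p->S7; S7-q->S10; S8-p->S11; S8-q->S9; S9-p->S12; S9-q->S0; S10-p->S8; S10-q->S9; S11-p->S11; S11-q->S13; S12-p->S14; S12-q->S0; S13-p->S12; S13-q->S0; S14-p->S14; S14-q->S15; S15-p->S1; S15-q->S2

Build one automaton per condition and run them in lockstep. One (4 states) tracks the count of `q`s modulo 4; the other (4 states) tracks how much of the suffix `ppq` has currently been matched. Each combined state is a pair, one component from each; accept when both components accept.
With 16 states:
          p    q  
>  S0     S1   S2 
   S1     S3   S2 
   S2     S4   S5 
   S3     S3   S6 
   S4     S7   S5 
   S5     S8   S9 
   S6     S4   S5 
   S7     S7  S10 
   S8    S11   S9 
   S9    S12   S0 
   S10    S8   S9 
   S11   S11  S13 
   S12   S14   S0 
   S13   S12   S0 
   S14   S14  S15 
 * S15    S1   S2 
(> = start, * = accepting)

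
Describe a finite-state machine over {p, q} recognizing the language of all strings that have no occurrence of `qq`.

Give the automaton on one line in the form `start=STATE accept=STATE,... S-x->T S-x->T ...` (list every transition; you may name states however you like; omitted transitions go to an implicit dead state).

Track partial matches of the forbidden pattern `qq`. State S2 is a dead state reached once `qq` has occurred; every other state accepts. S0 means no part of `qq` is currently matched.
3 states suffice.
        p   q  
>* S0   S0  S1 
 * S1   S0  S2 
   S2   S2  S2 
(> = start, * = accepting)

start=S0 accept=S0,S1 S0-p->S0 S0-q->S1 S1-p->S0 S1-q->S2 S2-p->S2 S2-q->S2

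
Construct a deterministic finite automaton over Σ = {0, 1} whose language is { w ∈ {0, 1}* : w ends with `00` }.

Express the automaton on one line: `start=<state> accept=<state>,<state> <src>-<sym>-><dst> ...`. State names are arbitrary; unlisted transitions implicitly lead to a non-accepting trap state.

Remember how much of `00` the current input suffix matches. State q0 means no match yet; q1 means the last symbol is `0`; q2 means the last 2 symbols are `00`. Only q2 accepts. On a mismatch, fall back to the longest proper suffix that is still a prefix of `00`.
With 3 states:
        0   1  
>  q0   q1  q0 
   q1   q2  q0 
 * q2   q2  q0 
(> = start, * = accepting)

start=q0 accept=q2 q0-0->q1 q0-1->q0 q1-0->q2 q1-1->q0 q2-0->q2 q2-1->q0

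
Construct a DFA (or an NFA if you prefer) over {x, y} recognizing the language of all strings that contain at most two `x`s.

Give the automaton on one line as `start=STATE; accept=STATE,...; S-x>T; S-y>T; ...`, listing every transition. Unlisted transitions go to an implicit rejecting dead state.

start=q0; accept=q0,q1,q2; q0-x>q1; q0-y>q0; q1-x>q2; q1-y>q1; q2-x>q3; q2-y>q2; q3-x>q3; q3-y>q3

Count `x`s, saturating at 3: states q0 through q2 mean 0 through 2 `x`s seen; q3 means more than 2. Each `x` increments (capped at q3); other symbols loop. Accept from {q0, q1, q2}.
A 4-state machine:
        x   y  
>* q0   q1  q0 
 * q1   q2  q1 
 * q2   q3  q2 
   q3   q3  q3 
(> = start, * = accepting)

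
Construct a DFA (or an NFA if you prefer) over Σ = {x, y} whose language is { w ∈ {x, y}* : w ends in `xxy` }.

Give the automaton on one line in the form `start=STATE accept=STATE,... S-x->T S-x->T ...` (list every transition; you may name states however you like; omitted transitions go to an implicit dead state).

start=s0 accept=s3 s0-x->s1 s0-y->s0 s1-x->s2 s1-y->s0 s2-x->s2 s2-y->s3 s3-x->s1 s3-y->s0

Let each state record the length of the longest suffix of the input read so far that is also a prefix of `xxy`. s1 means the last symbol is `x`; s2 means the last 2 symbols are `xx`; s3 means the last 3 symbols are `xxy`. Accept only at s3, where the string currently ends in `xxy`.
        x   y  
>  s0   s1  s0 
   s1   s2  s0 
   s2   s2  s3 
 * s3   s1  s0 
(> = start, * = accepting)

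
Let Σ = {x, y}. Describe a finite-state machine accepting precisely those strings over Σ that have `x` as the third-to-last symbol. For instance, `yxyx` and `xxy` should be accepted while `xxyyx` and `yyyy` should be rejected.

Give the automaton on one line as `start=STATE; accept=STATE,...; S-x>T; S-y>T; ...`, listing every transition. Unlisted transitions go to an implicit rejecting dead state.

Because acceptance depends on a position counted from the end, the machine has to buffer the most recent 3 symbols. Make each state the string of the last up-to-3 symbols read; on input `x` shift the window left and append `x`. Accept when the buffered window has length 3 and begins with `x`.
15 states suffice.
          x    y  
>  S0     S1   S2 
   S1     S3   S4 
   S2     S5   S6 
   S3     S7   S8 
   S4     S9  S10 
   S5    S11  S12 
   S6    S13  S14 
 * S7     S7   S8 
 * S8     S9  S10 
 * S9    S11  S12 
 * S10   S13  S14 
   S11    S7   S8 
   S12    S9  S10 
   S13   S11  S12 
   S14   S13  S14 
(> = start, * = accepting)

start=S0; accept=S7,S8,S9,S10; S0-x>S1; S0-y>S2; S1-x>S3; S1-y>S4; S2-x>S5; S2-y>S6; S3-x>S7; S3-y>S8; S4-x>S9; S4-y>S10; S5-x>S11; S5-y>S12; S6-x>S13; S6-y>S14; S7-x>S7; S7-y>S8; S8-x>S9; S8-y>S10; S9-x>S11; S9-y>S12; S10-x>S13; S10-y>S14; S11-x>S7; S11-y>S8; S12-x>S9; S12-y>S10; S13-x>S11; S13-y>S12; S14-x>S13; S14-y>S14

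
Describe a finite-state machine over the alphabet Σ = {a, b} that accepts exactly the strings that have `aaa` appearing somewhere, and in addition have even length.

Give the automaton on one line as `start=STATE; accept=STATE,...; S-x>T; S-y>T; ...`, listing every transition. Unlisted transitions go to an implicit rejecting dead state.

Run two small machines in parallel and take their product. One (4 states) tracks whether and how much of `aaa` has been seen; the other (2 states) tracks the input length modulo 2. Each combined state is a pair, one component from each; accept when both components accept.
8 states suffice.
        a   b  
>  q0   q1  q2 
   q1   q3  q0 
   q2   q4  q0 
   q3   q5  q2 
   q4   q6  q2 
   q5   q7  q7 
   q6   q7  q0 
 * q7   q5  q5 
(> = start, * = accepting)

start=q0; accept=q7; q0-a>q1; q0-b>q2; q1-a>q3; q1-b>q0; q2-a>q4; q2-b>q0; q3-a>q5; q3-b>q2; q4-a>q6; q4-b>q2; q5-a>q7; q5-b>q7; q6-a>q7; q6-b>q0; q7-a>q5; q7-b>q5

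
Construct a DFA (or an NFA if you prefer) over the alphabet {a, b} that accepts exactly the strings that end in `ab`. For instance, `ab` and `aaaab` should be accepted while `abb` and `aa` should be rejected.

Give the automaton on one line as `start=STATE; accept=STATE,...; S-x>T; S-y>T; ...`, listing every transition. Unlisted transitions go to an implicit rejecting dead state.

Remember how much of `ab` the current input suffix matches. State q0 means no match yet; q1 means the last symbol is `a`; q2 means the last 2 symbols are `ab`. Only q2 accepts. On a mismatch, fall back to the longest proper suffix that is still a prefix of `ab`.
3 states suffice.
        a   b  
>  q0   q1  q0 
   q1   q1  q2 
 * q2   q1  q0 
(> = start, * = accepting)

start=q0; accept=q2; q0-a>q1; q0-b>q0; q1-a>q1; q1-b>q2; q2-a>q1; q2-b>q0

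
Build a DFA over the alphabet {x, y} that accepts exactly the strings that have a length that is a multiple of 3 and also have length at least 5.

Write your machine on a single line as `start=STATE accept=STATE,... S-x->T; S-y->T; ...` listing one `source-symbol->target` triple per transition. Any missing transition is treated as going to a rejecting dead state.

start=q0; accept=q6; q0-x->q1; q0-y->q1; q1-x->q2; q1-y->q2; q2-x->q3; q2-y->q3; q3-x->q4; q3-y->q4; q4-x->q5; q4-y->q5; q5-x->q6; q5-y->q6; q6-x->q7; q6-y->q7; q7-x->q8; q7-y->q8; q8-x->q6; q8-y->q6

Build one automaton per condition and run them in lockstep. One (3 states) tracks the input length modulo 3; the other (7 states) tracks the input length, saturating at 6. Each combined state is a pair, one component from each; accept when both components accept.
With 9 states:
        x   y  
>  q0   q1  q1 
   q1   q2  q2 
   q2   q3  q3 
   q3   q4  q4 
   q4   q5  q5 
   q5   q6  q6 
 * q6   q7  q7 
   q7   q8  q8 
   q8   q6  q6 
(> = start, * = accepting)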